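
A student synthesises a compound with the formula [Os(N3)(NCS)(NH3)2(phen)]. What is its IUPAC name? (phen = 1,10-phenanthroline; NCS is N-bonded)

There is no counter-ion, so the complex is neutral overall.
Ligand charges: 1×1,10-phenanthroline (neutral), 1×isothiocyanato (-1 each), 2×ammine (neutral), 1×azido (-1 each); total -2. So Os + (-2) = 0, giving Os = +2.
Ligands are named alphabetically: ammine before azido before isothiocyanato before phenanthroline.

diammineazidoisothiocyanato(1,10-phenanthroline)osmium(II)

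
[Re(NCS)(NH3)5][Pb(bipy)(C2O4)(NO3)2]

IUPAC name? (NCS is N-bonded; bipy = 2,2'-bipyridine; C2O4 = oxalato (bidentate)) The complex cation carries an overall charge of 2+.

pentaammineisothiocyanatorhenium(III) (2,2'-bipyridine)dinitratooxalatoplumbate(II)

Both ions are complex: the cation is named first with the plain metal name, the anion second with the -ate form; each ion's ligands are alphabetised independently.
The complex cation is given as 2+; its ligand charges sum to -1, so Re = +3.
A 1:1 salt means the anion carries the equal and opposite charge, 2−.
Anion: ligand charges sum to -4; for the ion to be 2−, Pb = +2.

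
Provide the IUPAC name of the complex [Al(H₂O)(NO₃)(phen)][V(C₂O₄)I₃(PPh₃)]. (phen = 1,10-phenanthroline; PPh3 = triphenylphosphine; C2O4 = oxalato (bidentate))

Both ions are complex: the cation is named first with the plain metal name, the anion second with the -ate form; each ion's ligands are alphabetised independently.
Aluminium is always +3 in its complexes; the cation's ligand charges sum to -1, so the complex cation is 2+.
A 1:1 salt means the anion carries the equal and opposite charge, 2−.
Anion: ligand charges sum to -5; for the ion to be 2−, V = +3.

aquanitrato(1,10-phenanthroline)aluminium(III) triiodooxalato(triphenylphosphine)vanadate(III)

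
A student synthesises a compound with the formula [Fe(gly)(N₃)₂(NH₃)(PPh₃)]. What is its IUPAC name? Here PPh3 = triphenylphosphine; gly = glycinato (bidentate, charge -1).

There is no counter-ion, so the complex is neutral overall.
Ligand charges: 1×triphenylphosphine (neutral), 1×ammine (neutral), 2×azido (-1 each), 1×glycinato (-1 each); total -3. So Fe + (-3) = 0, giving Fe = +3.
Ligands are named alphabetically: ammine before azido before glycinato before triphenylphosphine.

amminediazido(glycinato)(triphenylphosphine)iron(III)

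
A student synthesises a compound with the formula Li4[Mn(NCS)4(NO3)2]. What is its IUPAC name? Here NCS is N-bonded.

The 4 lithium counter-ions carry a total charge of +4, so each complex ion is 4−.
Ligand charges: 4×isothiocyanato (-1 each), 2×nitrato (-1 each); total -6. So Mn + (-6) = 4−, giving Mn = +2.
Ligands are named alphabetically: isothiocyanato before nitrato.
The complex ion is anionic, so manganese takes the -ate form manganate(II).

lithium tetraisothiocyanatodinitratomanganate(II)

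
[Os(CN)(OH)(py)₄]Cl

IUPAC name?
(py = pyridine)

The 1 chloride counter-ion carries a total charge of -1, so each complex ion is 1+.
Ligand charges: 1×cyano (-1 each), 4×pyridine (neutral), 1×hydroxo (-1 each); total -2. So Os + (-2) = 1+, giving Os = +3.
Ligands are named alphabetically: cyano before hydroxo before pyridine.

cyanohydroxotetrakis(pyridine)osmium(III) chloride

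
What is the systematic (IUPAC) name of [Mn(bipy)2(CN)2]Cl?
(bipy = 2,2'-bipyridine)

bis(2,2'-bipyridine)dicyanomanganese(III) chloride

The 1 chloride counter-ion carries a total charge of -1, so each complex ion is 1+.
Ligand charges: 2×2,2'-bipyridine (neutral), 2×cyano (-1 each); total -2. So Mn + (-2) = 1+, giving Mn = +3.
Ligands are named alphabetically: bipyridine before cyano.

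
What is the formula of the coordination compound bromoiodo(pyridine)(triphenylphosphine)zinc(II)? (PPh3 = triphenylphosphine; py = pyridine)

[ZnBrI(PPh3)(py)]

Ligands: 1 iodo (I, -1), 1 triphenylphosphine (PPh3, neutral), 1 bromo (Br, -1), 1 pyridine (py, neutral). Ligand charge sum = -2.
With Zn in oxidation state +2, the complex ion is [Zn...].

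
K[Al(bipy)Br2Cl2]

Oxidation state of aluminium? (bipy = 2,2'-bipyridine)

+3

1 potassium outside the brackets (+1 each) → the complex ion is 1−.
Ligand charges: 1×bipy neutral; 2×Br = -2; 2×Cl = -2; sum -4.
Al + (-4) = 1− ⇒ Al is +3.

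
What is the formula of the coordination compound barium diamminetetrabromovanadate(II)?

Ba[VBr4(NH3)2]

Ligands: 2 ammine (NH3, neutral), 4 bromo (Br, -1). Ligand charge sum = -4.
With V in oxidation state +2, the complex ion is [V...]^2−.
Charge balance with barium (+2) requires 1 complex ion per 1 barium.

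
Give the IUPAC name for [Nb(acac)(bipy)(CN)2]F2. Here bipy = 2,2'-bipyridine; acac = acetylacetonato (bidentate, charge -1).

The 2 fluoride counter-ions carry a total charge of -2, so each complex ion is 2+.
Ligand charges: 1×2,2'-bipyridine (neutral), 2×cyano (-1 each), 1×acetylacetonato (-1 each); total -3. So Nb + (-3) = 2+, giving Nb = +5.
Ligands are named alphabetically: acetylacetonato before bipyridine before cyano.

(acetylacetonato)(2,2'-bipyridine)dicyanoniobium(V) fluoride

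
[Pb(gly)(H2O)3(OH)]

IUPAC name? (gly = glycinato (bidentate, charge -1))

triaqua(glycinato)hydroxolead(II)

There is no counter-ion, so the complex is neutral overall.
Ligand charges: 3×aqua (neutral), 1×hydroxo (-1 each), 1×glycinato (-1 each); total -2. So Pb + (-2) = 0, giving Pb = +2.
Ligands are named alphabetically: aqua before glycinato before hydroxo.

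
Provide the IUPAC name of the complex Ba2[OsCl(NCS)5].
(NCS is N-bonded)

barium chloropentaisothiocyanatoosmate(II)

The 2 barium counter-ions carry a total charge of +4, so each complex ion is 4−.
Ligand charges: 1×chloro (-1 each), 5×isothiocyanato (-1 each); total -6. So Os + (-6) = 4−, giving Os = +2.
Ligands are named alphabetically: chloro before isothiocyanato.
The complex ion is anionic, so osmium takes the -ate form osmate(II).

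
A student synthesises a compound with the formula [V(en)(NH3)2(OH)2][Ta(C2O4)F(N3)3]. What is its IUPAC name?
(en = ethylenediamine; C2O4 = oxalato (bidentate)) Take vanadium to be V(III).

diammine(ethylenediamine)dihydroxovanadium(III) triazidofluorooxalatotantalate(V)

V is given as +3; the cation's ligand charges sum to -2, so the complex cation is 1+.
A 1:1 salt means the anion carries the equal and opposite charge, 1−.
Anion: ligand charges sum to -6; for the ion to be 1−, Ta = +5.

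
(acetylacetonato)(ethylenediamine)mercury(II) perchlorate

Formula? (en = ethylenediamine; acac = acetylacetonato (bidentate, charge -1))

[Hg(acac)(en)]ClO4

Ligands: 1 ethylenediamine (en, neutral), 1 acetylacetonato (acac, -1). Ligand charge sum = -1.
Charge balance with perchlorate (-1) requires 1 complex ion per 1 perchlorate.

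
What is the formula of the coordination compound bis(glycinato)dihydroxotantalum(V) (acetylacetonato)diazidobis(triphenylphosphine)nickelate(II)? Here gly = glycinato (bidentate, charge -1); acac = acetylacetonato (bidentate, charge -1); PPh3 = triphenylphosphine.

Cation [Ta…]: ligand charges -4, Ta(V) ⇒ ion charge 1+.
Anion [Ni…]: ligand charges -3, Ni(II) ⇒ ion charge 1−.

[Ta(gly)2(OH)2][Ni(acac)(N3)2(PPh3)2]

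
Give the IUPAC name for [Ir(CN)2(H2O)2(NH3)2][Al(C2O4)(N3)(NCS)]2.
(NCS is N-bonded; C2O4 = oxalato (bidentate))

diamminediaquadicyanoiridium(IV) azidoisothiocyanatooxalatoaluminate(III)

Both ions are complex: the cation is named first with the plain metal name, the anion second with the -ate form; each ion's ligands are alphabetised independently.
Aluminium is always +3 in its complexes; the anion's ligand charges sum to -4, so the complex anion is 1−.
With 2 anions per cation, the cation must be 2×1 = 2+.
Cation: ligand charges sum to -2; for the ion to be 2+, Ir = +4.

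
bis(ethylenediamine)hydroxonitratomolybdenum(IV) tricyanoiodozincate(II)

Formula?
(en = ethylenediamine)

[Mo(en)2(NO3)(OH)][Zn(CN)3I]

Cation [Mo…]: ligand charges -2, Mo(IV) ⇒ ion charge 2+.
Anion [Zn…]: ligand charges -4, Zn(II) ⇒ ion charge 2−.
One 2+ cation balances one 2− anion.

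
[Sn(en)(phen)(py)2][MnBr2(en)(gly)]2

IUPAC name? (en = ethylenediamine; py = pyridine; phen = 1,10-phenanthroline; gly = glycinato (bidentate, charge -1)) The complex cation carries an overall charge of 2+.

(ethylenediamine)(1,10-phenanthroline)bis(pyridine)tin(II) dibromo(ethylenediamine)(glycinato)manganate(II)

Both ions are complex: the cation is named first with the plain metal name, the anion second with the -ate form; each ion's ligands are alphabetised independently.
The complex cation is given as 2+; its ligand charges sum to 0, so Sn = +2.
With 2 anions per cation, each anion must be 2/2 = 1−.
Anion: ligand charges sum to -3; for the ion to be 1−, Mn = +2.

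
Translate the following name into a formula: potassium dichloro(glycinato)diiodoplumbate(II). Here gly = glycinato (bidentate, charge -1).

K3[PbCl2(gly)I2]

Ligands: 2 iodo (I, -1), 1 glycinato (gly, -1), 2 chloro (Cl, -1). Ligand charge sum = -5.
With Pb in oxidation state +2, the complex ion is [Pb...]^3−.
Charge balance with potassium (+1) requires 1 complex ion per 3 potassium.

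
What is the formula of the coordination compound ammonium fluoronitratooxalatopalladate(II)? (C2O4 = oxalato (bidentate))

(NH4)2[Pd(C2O4)F(NO3)]

Ligands: 1 nitrato (NO3, -1), 1 oxalato (C2O4, -2), 1 fluoro (F, -1). Ligand charge sum = -4.
Charge balance with ammonium (+1) requires 1 complex ion per 2 ammonium.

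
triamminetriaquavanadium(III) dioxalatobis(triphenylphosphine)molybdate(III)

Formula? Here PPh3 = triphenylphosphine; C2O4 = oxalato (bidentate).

[V(H2O)3(NH3)3][Mo(C2O4)2(PPh3)2]3

Cation [V…]: ligand charges 0, V(III) ⇒ ion charge 3+.
Anion [Mo…]: ligand charges -4, Mo(III) ⇒ ion charge 1−.
One 3+ cation requires 3 of the 1− anion.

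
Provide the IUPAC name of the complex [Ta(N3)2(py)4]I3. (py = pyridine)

The 3 iodide counter-ions carry a total charge of -3, so each complex ion is 3+.
Ligand charges: 4×pyridine (neutral), 2×azido (-1 each); total -2. So Ta + (-2) = 3+, giving Ta = +5.
Ligands are named alphabetically: azido before pyridine.

diazidotetrakis(pyridine)tantalum(V) iodide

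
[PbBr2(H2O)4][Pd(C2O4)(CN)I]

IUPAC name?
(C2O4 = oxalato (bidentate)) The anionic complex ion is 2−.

tetraaquadibromolead(IV) cyanoiodooxalatopalladate(II)

The complex anion is given as 2−; its ligand charges sum to -4, so Pd = +2.
A 1:1 salt means the cation carries the equal and opposite charge, 2+.
Cation: ligand charges sum to -2; for the ion to be 2+, Pb = +4.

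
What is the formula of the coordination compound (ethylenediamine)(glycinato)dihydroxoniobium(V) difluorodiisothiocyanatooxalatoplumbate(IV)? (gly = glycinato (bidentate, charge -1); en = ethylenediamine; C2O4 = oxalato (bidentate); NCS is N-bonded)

Cation [Nb…]: ligand charges -3, Nb(V) ⇒ ion charge 2+.
Anion [Pb…]: ligand charges -6, Pb(IV) ⇒ ion charge 2−.

[Nb(en)(gly)(OH)2][Pb(C2O4)F2(NCS)2]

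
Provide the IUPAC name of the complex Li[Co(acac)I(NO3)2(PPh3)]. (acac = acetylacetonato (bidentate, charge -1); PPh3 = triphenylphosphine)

lithium (acetylacetonato)iododinitrato(triphenylphosphine)cobaltate(III)

The 1 lithium counter-ion carries a total charge of +1, so each complex ion is 1−.
Ligand charges: 1×iodo (-1 each), 1×acetylacetonato (-1 each), 1×triphenylphosphine (neutral), 2×nitrato (-1 each); total -4. So Co + (-4) = 1−, giving Co = +3.
The complex ion is anionic, so cobalt takes the -ate form cobaltate(III).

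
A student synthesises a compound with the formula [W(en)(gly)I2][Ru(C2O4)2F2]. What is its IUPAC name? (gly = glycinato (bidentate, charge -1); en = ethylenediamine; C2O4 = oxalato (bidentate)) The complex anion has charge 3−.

Both ions are complex: the cation is named first with the plain metal name, the anion second with the -ate form; each ion's ligands are alphabetised independently.
The complex anion is given as 3−; its ligand charges sum to -6, so Ru = +3.
A 1:1 salt means the cation carries the equal and opposite charge, 3+.
Cation: ligand charges sum to -3; for the ion to be 3+, W = +6.

(ethylenediamine)(glycinato)diiodotungsten(VI) difluorodioxalatoruthenate(III)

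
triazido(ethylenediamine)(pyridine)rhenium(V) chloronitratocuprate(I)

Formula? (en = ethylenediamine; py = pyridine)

[Re(en)(N3)3(py)][CuCl(NO3)]2

Cation [Re…]: ligand charges -3, Re(V) ⇒ ion charge 2+.
Anion [Cu…]: ligand charges -2, Cu(I) ⇒ ion charge 1−.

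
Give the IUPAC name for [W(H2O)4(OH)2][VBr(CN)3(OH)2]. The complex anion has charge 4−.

tetraaquadihydroxotungsten(VI) bromotricyanodihydroxovanadate(II)

Both ions are complex: the cation is named first with the plain metal name, the anion second with the -ate form; each ion's ligands are alphabetised independently.
The complex anion is given as 4−; its ligand charges sum to -6, so V = +2.
A 1:1 salt means the cation carries the equal and opposite charge, 4+.
Cation: ligand charges sum to -2; for the ion to be 4+, W = +6.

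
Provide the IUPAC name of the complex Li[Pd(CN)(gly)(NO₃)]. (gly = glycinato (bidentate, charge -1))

The 1 lithium counter-ion carries a total charge of +1, so each complex ion is 1−.
Ligand charges: 1×nitrato (-1 each), 1×cyano (-1 each), 1×glycinato (-1 each); total -3. So Pd + (-3) = 1−, giving Pd = +2.
Ligands are named alphabetically: cyano before glycinato before nitrato.
The complex ion is anionic, so palladium takes the -ate form palladate(II).

lithium cyano(glycinato)nitratopalladate(II)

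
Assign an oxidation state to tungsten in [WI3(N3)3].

+6

No counter-ion: the bracketed complex is neutral.
Ligand charges: 3×N3 = -3; 3×I = -3; sum -6.
W + (-6) = 0 ⇒ W is +6.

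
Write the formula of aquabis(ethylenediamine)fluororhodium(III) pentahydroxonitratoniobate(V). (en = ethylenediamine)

[Rh(en)2F(H2O)][Nb(NO3)(OH)5]2

Cation [Rh…]: ligand charges -1, Rh(III) ⇒ ion charge 2+.
Anion [Nb…]: ligand charges -6, Nb(V) ⇒ ion charge 1−.
One 2+ cation requires 2 of the 1− anion.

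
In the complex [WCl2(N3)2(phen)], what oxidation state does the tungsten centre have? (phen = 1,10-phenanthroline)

No counter-ion: the bracketed complex is neutral.
Ligand charges: 1×phen neutral; 2×Cl = -2; 2×N3 = -2; sum -4.
W + (-4) = 0 ⇒ W is +4.

+4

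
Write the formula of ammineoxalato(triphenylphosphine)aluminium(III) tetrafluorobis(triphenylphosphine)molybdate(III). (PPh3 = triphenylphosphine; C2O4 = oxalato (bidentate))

[Al(C2O4)(NH3)(PPh3)][MoF4(PPh3)2]

Cation [Al…]: ligand charges -2, Al(III) ⇒ ion charge 1+.
Anion [Mo…]: ligand charges -4, Mo(III) ⇒ ion charge 1−.
One 1+ cation balances one 1− anion.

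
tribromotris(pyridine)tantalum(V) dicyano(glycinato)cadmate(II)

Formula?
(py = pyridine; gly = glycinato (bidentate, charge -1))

[TaBr3(py)3][Cd(CN)2(gly)]2

Cation [Ta…]: ligand charges -3, Ta(V) ⇒ ion charge 2+.
Anion [Cd…]: ligand charges -3, Cd(II) ⇒ ion charge 1−.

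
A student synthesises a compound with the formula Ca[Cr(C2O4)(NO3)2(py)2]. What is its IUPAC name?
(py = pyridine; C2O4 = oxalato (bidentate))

The 1 calcium counter-ion carries a total charge of +2, so each complex ion is 2−.
Ligand charges: 2×nitrato (-1 each), 2×pyridine (neutral), 1×oxalato (-2 each); total -4. So Cr + (-4) = 2−, giving Cr = +2.
The complex ion is anionic, so chromium takes the -ate form chromate(II).

calcium dinitratooxalatobis(pyridine)chromate(II)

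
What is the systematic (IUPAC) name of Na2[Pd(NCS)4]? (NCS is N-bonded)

The 2 sodium counter-ions carry a total charge of +2, so each complex ion is 2−.
Ligand charges: 4×isothiocyanato (-1 each); total -4. So Pd + (-4) = 2−, giving Pd = +2.
The complex ion is anionic, so palladium takes the -ate form palladate(II).

sodium tetraisothiocyanatopalladate(II)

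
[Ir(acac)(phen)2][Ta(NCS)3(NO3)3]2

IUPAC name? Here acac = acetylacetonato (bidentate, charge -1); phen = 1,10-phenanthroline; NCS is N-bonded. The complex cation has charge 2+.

(acetylacetonato)bis(1,10-phenanthroline)iridium(III) triisothiocyanatotrinitratotantalate(V)

The complex cation is given as 2+; its ligand charges sum to -1, so Ir = +3.
With 2 anions per cation, each anion must be 2/2 = 1−.
Anion: ligand charges sum to -6; for the ion to be 1−, Ta = +5.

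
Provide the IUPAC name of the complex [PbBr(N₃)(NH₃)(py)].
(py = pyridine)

There is no counter-ion, so the complex is neutral overall.
Ligand charges: 1×bromo (-1 each), 1×azido (-1 each), 1×pyridine (neutral), 1×ammine (neutral); total -2. So Pb + (-2) = 0, giving Pb = +2.
Ligands are named alphabetically: ammine before azido before bromo before pyridine.

ammineazidobromo(pyridine)lead(II)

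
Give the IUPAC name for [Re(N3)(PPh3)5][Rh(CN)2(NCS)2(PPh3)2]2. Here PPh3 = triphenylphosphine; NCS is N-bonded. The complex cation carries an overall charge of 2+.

azidopentakis(triphenylphosphine)rhenium(III) dicyanodiisothiocyanatobis(triphenylphosphine)rhodate(III)

Both ions are complex: the cation is named first with the plain metal name, the anion second with the -ate form; each ion's ligands are alphabetised independently.
The complex cation is given as 2+; its ligand charges sum to -1, so Re = +3.
With 2 anions per cation, each anion must be 2/2 = 1−.
Anion: ligand charges sum to -4; for the ion to be 1−, Rh = +3.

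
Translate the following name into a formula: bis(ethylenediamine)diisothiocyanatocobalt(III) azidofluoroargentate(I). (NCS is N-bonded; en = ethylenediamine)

[Co(en)2(NCS)2][AgF(N3)]

Cation [Co…]: ligand charges -2, Co(III) ⇒ ion charge 1+.
Anion [Ag…]: ligand charges -2, Ag(I) ⇒ ion charge 1−.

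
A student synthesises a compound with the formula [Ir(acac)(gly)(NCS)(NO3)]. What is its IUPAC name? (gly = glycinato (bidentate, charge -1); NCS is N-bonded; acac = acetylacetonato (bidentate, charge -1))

(acetylacetonato)(glycinato)isothiocyanatonitratoiridium(IV)

There is no counter-ion, so the complex is neutral overall.
Ligand charges: 1×glycinato (-1 each), 1×isothiocyanato (-1 each), 1×acetylacetonato (-1 each), 1×nitrato (-1 each); total -4. So Ir + (-4) = 0, giving Ir = +4.
Ligands are named alphabetically: acetylacetonato before glycinato before isothiocyanato before nitrato.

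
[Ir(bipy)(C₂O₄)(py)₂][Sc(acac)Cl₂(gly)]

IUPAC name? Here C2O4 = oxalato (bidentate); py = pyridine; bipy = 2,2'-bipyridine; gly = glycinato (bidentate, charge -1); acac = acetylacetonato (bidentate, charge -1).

(2,2'-bipyridine)oxalatobis(pyridine)iridium(III) (acetylacetonato)dichloro(glycinato)scandate(III)

Both ions are complex: the cation is named first with the plain metal name, the anion second with the -ate form; each ion's ligands are alphabetised independently.
Scandium is always +3 in its complexes; the anion's ligand charges sum to -4, so the complex anion is 1−.
A 1:1 salt means the cation carries the equal and opposite charge, 1+.
Cation: ligand charges sum to -2; for the ion to be 1+, Ir = +3.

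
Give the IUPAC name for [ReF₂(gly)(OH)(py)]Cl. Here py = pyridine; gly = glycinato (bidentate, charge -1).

difluoro(glycinato)hydroxo(pyridine)rhenium(V) chloride

The 1 chloride counter-ion carries a total charge of -1, so each complex ion is 1+.
Ligand charges: 1×pyridine (neutral), 2×fluoro (-1 each), 1×glycinato (-1 each), 1×hydroxo (-1 each); total -4. So Re + (-4) = 1+, giving Re = +5.
Ligands are named alphabetically: fluoro before glycinato before hydroxo before pyridine.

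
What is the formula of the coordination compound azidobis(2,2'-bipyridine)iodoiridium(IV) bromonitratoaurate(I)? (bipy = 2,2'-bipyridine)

[Ir(bipy)2I(N3)][AuBr(NO3)]2

Cation [Ir…]: ligand charges -2, Ir(IV) ⇒ ion charge 2+.
Anion [Au…]: ligand charges -2, Au(I) ⇒ ion charge 1−.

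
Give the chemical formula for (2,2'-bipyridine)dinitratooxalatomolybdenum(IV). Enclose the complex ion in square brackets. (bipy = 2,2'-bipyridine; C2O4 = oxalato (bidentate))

Ligands: 1 2,2'-bipyridine (bipy, neutral), 2 nitrato (NO3, -1), 1 oxalato (C2O4, -2). Ligand charge sum = -4.
With Mo in oxidation state +4, the complex ion is [Mo...].

[Mo(bipy)(C2O4)(NO3)2]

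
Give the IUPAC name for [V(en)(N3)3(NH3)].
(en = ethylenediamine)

amminetriazido(ethylenediamine)vanadium(III)

There is no counter-ion, so the complex is neutral overall.
Ligand charges: 1×ethylenediamine (neutral), 1×ammine (neutral), 3×azido (-1 each); total -3. So V + (-3) = 0, giving V = +3.
Ligands are named alphabetically: ammine before azido before ethylenediamine.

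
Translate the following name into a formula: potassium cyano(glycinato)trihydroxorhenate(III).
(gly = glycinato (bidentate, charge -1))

Ligands: 1 cyano (CN, -1), 3 hydroxo (OH, -1), 1 glycinato (gly, -1). Ligand charge sum = -5.
With Re in oxidation state +3, the complex ion is [Re...]^2−.
Charge balance with potassium (+1) requires 1 complex ion per 2 potassium.

K2[Re(CN)(gly)(OH)3]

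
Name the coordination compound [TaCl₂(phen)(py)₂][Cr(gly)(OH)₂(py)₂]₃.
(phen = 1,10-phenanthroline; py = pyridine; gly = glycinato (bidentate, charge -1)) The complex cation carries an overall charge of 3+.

dichloro(1,10-phenanthroline)bis(pyridine)tantalum(V) (glycinato)dihydroxobis(pyridine)chromate(II)

The complex cation is given as 3+; its ligand charges sum to -2, so Ta = +5.
With 3 anions per cation, each anion must be 3/3 = 1−.
Anion: ligand charges sum to -3; for the ion to be 1−, Cr = +2.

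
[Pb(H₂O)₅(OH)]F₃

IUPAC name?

The 3 fluoride counter-ions carry a total charge of -3, so each complex ion is 3+.
Ligand charges: 5×aqua (neutral), 1×hydroxo (-1 each); total -1. So Pb + (-1) = 3+, giving Pb = +4.
Ligands are named alphabetically: aqua before hydroxo.

pentaaquahydroxolead(IV) fluoride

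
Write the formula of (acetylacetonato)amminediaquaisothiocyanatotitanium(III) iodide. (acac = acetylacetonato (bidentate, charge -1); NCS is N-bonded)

Ligands: 1 ammine (NH3, neutral), 2 aqua (H2O, neutral), 1 acetylacetonato (acac, -1), 1 isothiocyanato (NCS, -1). Ligand charge sum = -2.
With Ti in oxidation state +3, the complex ion is [Ti...]^1+.
Charge balance with iodide (-1) requires 1 complex ion per 1 iodide.

[Ti(acac)(H2O)2(NCS)(NH3)]I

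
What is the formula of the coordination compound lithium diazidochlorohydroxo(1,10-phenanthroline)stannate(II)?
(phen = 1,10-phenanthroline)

Ligands: 1 chloro (Cl, -1), 2 azido (N3, -1), 1 hydroxo (OH, -1), 1 1,10-phenanthroline (phen, neutral). Ligand charge sum = -4.
Charge balance with lithium (+1) requires 1 complex ion per 2 lithium.

Li2[SnCl(N3)2(OH)(phen)]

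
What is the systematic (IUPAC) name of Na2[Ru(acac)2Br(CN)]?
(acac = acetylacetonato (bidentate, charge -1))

The 2 sodium counter-ions carry a total charge of +2, so each complex ion is 2−.
Ligand charges: 2×acetylacetonato (-1 each), 1×bromo (-1 each), 1×cyano (-1 each); total -4. So Ru + (-4) = 2−, giving Ru = +2.
Ligands are named alphabetically: acetylacetonato before bromo before cyano.
The complex ion is anionic, so ruthenium takes the -ate form ruthenate(II).

sodium bis(acetylacetonato)bromocyanoruthenate(II)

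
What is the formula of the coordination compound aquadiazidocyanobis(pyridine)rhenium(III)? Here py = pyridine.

[Re(CN)(H2O)(N3)2(py)2]

Ligands: 2 azido (N3, -1), 2 pyridine (py, neutral), 1 cyano (CN, -1), 1 aqua (H2O, neutral). Ligand charge sum = -3.
With Re in oxidation state +3, the complex ion is [Re...].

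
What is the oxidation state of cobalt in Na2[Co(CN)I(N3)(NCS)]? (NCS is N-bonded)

2 sodium outside the brackets (+1 each) → the complex ion is 2−.
Ligand charges: 1×I = -1; 1×N3 = -1; 1×NCS = -1; 1×CN = -1; sum -4.
Co + (-4) = 2− ⇒ Co is +2.

+2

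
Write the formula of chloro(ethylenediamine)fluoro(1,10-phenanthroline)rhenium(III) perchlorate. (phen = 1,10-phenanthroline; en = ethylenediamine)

Ligands: 1 1,10-phenanthroline (phen, neutral), 1 ethylenediamine (en, neutral), 1 fluoro (F, -1), 1 chloro (Cl, -1). Ligand charge sum = -2.
With Re in oxidation state +3, the complex ion is [Re...]^1+.
Charge balance with perchlorate (-1) requires 1 complex ion per 1 perchlorate.

[ReCl(en)F(phen)]ClO4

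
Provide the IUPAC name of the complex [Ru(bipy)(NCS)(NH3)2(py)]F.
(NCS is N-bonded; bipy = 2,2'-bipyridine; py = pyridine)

diammine(2,2'-bipyridine)isothiocyanato(pyridine)ruthenium(II) fluoride

The 1 fluoride counter-ion carries a total charge of -1, so each complex ion is 1+.
Ligand charges: 1×isothiocyanato (-1 each), 1×2,2'-bipyridine (neutral), 1×pyridine (neutral), 2×ammine (neutral); total -1. So Ru + (-1) = 1+, giving Ru = +2.
Ligands are named alphabetically: ammine before bipyridine before isothiocyanato before pyridine.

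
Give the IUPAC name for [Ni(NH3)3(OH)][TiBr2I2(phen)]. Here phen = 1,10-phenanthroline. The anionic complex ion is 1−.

triamminehydroxonickel(II) dibromodiiodo(1,10-phenanthroline)titanate(III)

The complex anion is given as 1−; its ligand charges sum to -4, so Ti = +3.
A 1:1 salt means the cation carries the equal and opposite charge, 1+.
Cation: ligand charges sum to -1; for the ion to be 1+, Ni = +2.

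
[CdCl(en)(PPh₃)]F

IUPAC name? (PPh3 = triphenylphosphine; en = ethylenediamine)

chloro(ethylenediamine)(triphenylphosphine)cadmium(II) fluoride

The 1 fluoride counter-ion carries a total charge of -1, so each complex ion is 1+.
Ligand charges: 1×triphenylphosphine (neutral), 1×ethylenediamine (neutral), 1×chloro (-1 each); total -1. So Cd + (-1) = 1+, giving Cd = +2.
Ligands are named alphabetically: chloro before ethylenediamine before triphenylphosphine.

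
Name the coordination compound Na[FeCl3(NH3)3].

sodium triamminetrichloroferrate(II)

The 1 sodium counter-ion carries a total charge of +1, so each complex ion is 1−.
Ligand charges: 3×ammine (neutral), 3×chloro (-1 each); total -3. So Fe + (-3) = 1−, giving Fe = +2.
Ligands are named alphabetically: ammine before chloro.
The complex ion is anionic, so iron takes the -ate form ferrate(II).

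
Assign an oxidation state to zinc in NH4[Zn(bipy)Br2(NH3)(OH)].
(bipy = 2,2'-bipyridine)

1 ammonium outside the brackets (+1 each) → the complex ion is 1−.
Ligand charges: 2×Br = -2; 1×NH3 neutral; 1×OH = -1; 1×bipy neutral; sum -3.
Zn + (-3) = 1− ⇒ Zn is +2.

+2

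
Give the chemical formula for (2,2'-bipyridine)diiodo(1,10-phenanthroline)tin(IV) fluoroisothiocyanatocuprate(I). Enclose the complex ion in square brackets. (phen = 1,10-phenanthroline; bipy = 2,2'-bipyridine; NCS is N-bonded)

Cation [Sn…]: ligand charges -2, Sn(IV) ⇒ ion charge 2+.
Anion [Cu…]: ligand charges -2, Cu(I) ⇒ ion charge 1−.
One 2+ cation requires 2 of the 1− anion.

[Sn(bipy)I2(phen)][CuF(NCS)]2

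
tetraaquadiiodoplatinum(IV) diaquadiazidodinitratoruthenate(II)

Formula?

[Pt(H2O)4I2][Ru(H2O)2(N3)2(NO3)2]

Cation [Pt…]: ligand charges -2, Pt(IV) ⇒ ion charge 2+.
Anion [Ru…]: ligand charges -4, Ru(II) ⇒ ion charge 2−.
One 2+ cation balances one 2− anion.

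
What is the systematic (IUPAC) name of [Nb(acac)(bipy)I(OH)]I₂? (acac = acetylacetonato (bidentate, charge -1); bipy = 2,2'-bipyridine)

The 2 iodide counter-ions carry a total charge of -2, so each complex ion is 2+.
Ligand charges: 1×hydroxo (-1 each), 1×iodo (-1 each), 1×acetylacetonato (-1 each), 1×2,2'-bipyridine (neutral); total -3. So Nb + (-3) = 2+, giving Nb = +5.
Ligands are named alphabetically: acetylacetonato before bipyridine before hydroxo before iodo.

(acetylacetonato)(2,2'-bipyridine)hydroxoiodoniobium(V) iodide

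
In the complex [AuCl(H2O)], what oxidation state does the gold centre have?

No counter-ion: the bracketed complex is neutral.
Ligand charges: 1×Cl = -1; 1×H2O neutral; sum -1.
Au + (-1) = 0 ⇒ Au is +1.

+1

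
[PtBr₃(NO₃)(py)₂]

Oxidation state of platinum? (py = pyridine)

No counter-ion: the bracketed complex is neutral.
Ligand charges: 2×py neutral; 3×Br = -3; 1×NO3 = -1; sum -4.
Pt + (-4) = 0 ⇒ Pt is +4.

+4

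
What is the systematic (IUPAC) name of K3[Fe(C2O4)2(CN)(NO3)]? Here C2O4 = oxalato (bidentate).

The 3 potassium counter-ions carry a total charge of +3, so each complex ion is 3−.
Ligand charges: 1×nitrato (-1 each), 2×oxalato (-2 each), 1×cyano (-1 each); total -6. So Fe + (-6) = 3−, giving Fe = +3.
Ligands are named alphabetically: cyano before nitrato before oxalato.
The complex ion is anionic, so iron takes the -ate form ferrate(III).

potassium cyanonitratodioxalatoferrate(III)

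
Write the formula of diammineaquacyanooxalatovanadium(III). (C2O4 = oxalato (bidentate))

[V(C2O4)(CN)(H2O)(NH3)2]

Ligands: 1 aqua (H2O, neutral), 1 oxalato (C2O4, -2), 2 ammine (NH3, neutral), 1 cyano (CN, -1). Ligand charge sum = -3.
With V in oxidation state +3, the complex ion is [V...].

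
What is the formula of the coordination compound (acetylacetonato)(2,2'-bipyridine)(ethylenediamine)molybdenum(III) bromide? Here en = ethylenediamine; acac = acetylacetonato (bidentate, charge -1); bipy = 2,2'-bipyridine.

[Mo(acac)(bipy)(en)]Br2

Ligands: 1 ethylenediamine (en, neutral), 1 acetylacetonato (acac, -1), 1 2,2'-bipyridine (bipy, neutral). Ligand charge sum = -1.
With Mo in oxidation state +3, the complex ion is [Mo...]^2+.
Charge balance with bromide (-1) requires 1 complex ion per 2 bromide.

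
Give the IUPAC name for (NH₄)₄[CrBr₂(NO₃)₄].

The 4 ammonium counter-ions carry a total charge of +4, so each complex ion is 4−.
Ligand charges: 2×bromo (-1 each), 4×nitrato (-1 each); total -6. So Cr + (-6) = 4−, giving Cr = +2.
Ligands are named alphabetically: bromo before nitrato.
The complex ion is anionic, so chromium takes the -ate form chromate(II).

ammonium dibromotetranitratochromate(II)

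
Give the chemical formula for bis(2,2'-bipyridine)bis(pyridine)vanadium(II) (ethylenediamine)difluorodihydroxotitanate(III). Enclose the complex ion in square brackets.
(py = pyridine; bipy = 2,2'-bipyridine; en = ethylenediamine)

[V(bipy)2(py)2][Ti(en)F2(OH)2]2

Cation [V…]: ligand charges 0, V(II) ⇒ ion charge 2+.
Anion [Ti…]: ligand charges -4, Ti(III) ⇒ ion charge 1−.
One 2+ cation requires 2 of the 1− anion.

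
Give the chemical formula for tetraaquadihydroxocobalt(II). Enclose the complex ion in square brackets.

[Co(H2O)4(OH)2]

Ligands: 4 aqua (H2O, neutral), 2 hydroxo (OH, -1). Ligand charge sum = -2.
With Co in oxidation state +2, the complex ion is [Co...].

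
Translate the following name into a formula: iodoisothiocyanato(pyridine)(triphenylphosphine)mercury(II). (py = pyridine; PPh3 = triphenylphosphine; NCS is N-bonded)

Ligands: 1 iodo (I, -1), 1 pyridine (py, neutral), 1 triphenylphosphine (PPh3, neutral), 1 isothiocyanato (NCS, -1). Ligand charge sum = -2.
With Hg in oxidation state +2, the complex ion is [Hg...].

[HgI(NCS)(PPh3)(py)]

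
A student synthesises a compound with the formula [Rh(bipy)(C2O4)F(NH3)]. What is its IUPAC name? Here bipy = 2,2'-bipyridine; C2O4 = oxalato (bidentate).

ammine(2,2'-bipyridine)fluorooxalatorhodium(III)

There is no counter-ion, so the complex is neutral overall.
Ligand charges: 1×2,2'-bipyridine (neutral), 1×oxalato (-2 each), 1×ammine (neutral), 1×fluoro (-1 each); total -3. So Rh + (-3) = 0, giving Rh = +3.
Ligands are named alphabetically: ammine before bipyridine before fluoro before oxalato.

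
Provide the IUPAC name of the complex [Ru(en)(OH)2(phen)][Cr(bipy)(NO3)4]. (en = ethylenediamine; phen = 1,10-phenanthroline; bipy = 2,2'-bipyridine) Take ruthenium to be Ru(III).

Both ions are complex: the cation is named first with the plain metal name, the anion second with the -ate form; each ion's ligands are alphabetised independently.
Ru is given as +3; the cation's ligand charges sum to -2, so the complex cation is 1+.
A 1:1 salt means the anion carries the equal and opposite charge, 1−.
Anion: ligand charges sum to -4; for the ion to be 1−, Cr = +3.

(ethylenediamine)dihydroxo(1,10-phenanthroline)ruthenium(III) (2,2'-bipyridine)tetranitratochromate(III)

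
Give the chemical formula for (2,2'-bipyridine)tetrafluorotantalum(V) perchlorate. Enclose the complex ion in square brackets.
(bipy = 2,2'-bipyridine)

[Ta(bipy)F4]ClO4

Ligands: 1 2,2'-bipyridine (bipy, neutral), 4 fluoro (F, -1). Ligand charge sum = -4.
With Ta in oxidation state +5, the complex ion is [Ta...]^1+.
Charge balance with perchlorate (-1) requires 1 complex ion per 1 perchlorate.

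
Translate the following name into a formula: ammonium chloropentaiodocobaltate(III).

Ligands: 1 chloro (Cl, -1), 5 iodo (I, -1). Ligand charge sum = -6.
Charge balance with ammonium (+1) requires 1 complex ion per 3 ammonium.

(NH4)3[CoClI5]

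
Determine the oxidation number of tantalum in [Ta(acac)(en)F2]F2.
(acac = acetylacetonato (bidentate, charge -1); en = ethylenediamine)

+5

2 fluoride outside the brackets (-1 each) → the complex ion is 2+.
Ligand charges: 2×F = -2; 1×acac = -1; 1×en neutral; sum -3.
Ta + (-3) = 2+ ⇒ Ta is +5.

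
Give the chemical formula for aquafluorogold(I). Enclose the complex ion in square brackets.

[AuF(H2O)]

Ligands: 1 fluoro (F, -1), 1 aqua (H2O, neutral). Ligand charge sum = -1.
With Au in oxidation state +1, the complex ion is [Au...].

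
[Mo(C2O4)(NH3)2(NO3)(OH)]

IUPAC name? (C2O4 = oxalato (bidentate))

diamminehydroxonitratooxalatomolybdenum(IV)

There is no counter-ion, so the complex is neutral overall.
Ligand charges: 1×hydroxo (-1 each), 1×nitrato (-1 each), 1×oxalato (-2 each), 2×ammine (neutral); total -4. So Mo + (-4) = 0, giving Mo = +4.
Ligands are named alphabetically: ammine before hydroxo before nitrato before oxalato.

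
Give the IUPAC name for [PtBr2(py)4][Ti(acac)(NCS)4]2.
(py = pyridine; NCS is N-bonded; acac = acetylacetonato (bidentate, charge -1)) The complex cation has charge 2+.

dibromotetrakis(pyridine)platinum(IV) (acetylacetonato)tetraisothiocyanatotitanate(IV)

Both ions are complex: the cation is named first with the plain metal name, the anion second with the -ate form; each ion's ligands are alphabetised independently.
The complex cation is given as 2+; its ligand charges sum to -2, so Pt = +4.
With 2 anions per cation, each anion must be 2/2 = 1−.
Anion: ligand charges sum to -5; for the ion to be 1−, Ti = +4.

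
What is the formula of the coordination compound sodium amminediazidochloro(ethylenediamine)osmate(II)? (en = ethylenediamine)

Na[OsCl(en)(N3)2(NH3)]

Ligands: 1 chloro (Cl, -1), 1 ammine (NH3, neutral), 2 azido (N3, -1), 1 ethylenediamine (en, neutral). Ligand charge sum = -3.
With Os in oxidation state +2, the complex ion is [Os...]^1−.
Charge balance with sodium (+1) requires 1 complex ion per 1 sodium.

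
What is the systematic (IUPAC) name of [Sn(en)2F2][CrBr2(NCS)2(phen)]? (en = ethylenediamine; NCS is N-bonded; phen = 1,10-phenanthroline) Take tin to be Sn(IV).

Both ions are complex: the cation is named first with the plain metal name, the anion second with the -ate form; each ion's ligands are alphabetised independently.
Sn is given as +4; the cation's ligand charges sum to -2, so the complex cation is 2+.
A 1:1 salt means the anion carries the equal and opposite charge, 2−.
Anion: ligand charges sum to -4; for the ion to be 2−, Cr = +2.

bis(ethylenediamine)difluorotin(IV) dibromodiisothiocyanato(1,10-phenanthroline)chromate(II)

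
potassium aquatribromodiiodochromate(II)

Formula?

K3[CrBr3(H2O)I2]

Ligands: 3 bromo (Br, -1), 1 aqua (H2O, neutral), 2 iodo (I, -1). Ligand charge sum = -5.
With Cr in oxidation state +2, the complex ion is [Cr...]^3−.
Charge balance with potassium (+1) requires 1 complex ion per 3 potassium.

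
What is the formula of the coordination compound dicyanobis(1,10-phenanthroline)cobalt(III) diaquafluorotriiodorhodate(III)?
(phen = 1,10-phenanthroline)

Cation [Co…]: ligand charges -2, Co(III) ⇒ ion charge 1+.
Anion [Rh…]: ligand charges -4, Rh(III) ⇒ ion charge 1−.
One 1+ cation balances one 1− anion.

[Co(CN)2(phen)2][RhF(H2O)2I3]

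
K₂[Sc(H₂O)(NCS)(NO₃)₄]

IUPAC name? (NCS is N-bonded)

The 2 potassium counter-ions carry a total charge of +2, so each complex ion is 2−.
Ligand charges: 1×isothiocyanato (-1 each), 4×nitrato (-1 each), 1×aqua (neutral); total -5. So Sc + (-5) = 2−, giving Sc = +3.
The complex ion is anionic, so scandium takes the -ate form scandate(III).

potassium aquaisothiocyanatotetranitratoscandate(III)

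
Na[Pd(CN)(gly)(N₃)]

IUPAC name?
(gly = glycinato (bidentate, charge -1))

sodium azidocyano(glycinato)palladate(II)

The 1 sodium counter-ion carries a total charge of +1, so each complex ion is 1−.
Ligand charges: 1×azido (-1 each), 1×glycinato (-1 each), 1×cyano (-1 each); total -3. So Pd + (-3) = 1−, giving Pd = +2.
The complex ion is anionic, so palladium takes the -ate form palladate(II).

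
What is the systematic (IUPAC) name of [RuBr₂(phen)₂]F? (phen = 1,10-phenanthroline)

The 1 fluoride counter-ion carries a total charge of -1, so each complex ion is 1+.
Ligand charges: 2×bromo (-1 each), 2×1,10-phenanthroline (neutral); total -2. So Ru + (-2) = 1+, giving Ru = +3.
Ligands are named alphabetically: bromo before phenanthroline.

dibromobis(1,10-phenanthroline)ruthenium(III) fluoride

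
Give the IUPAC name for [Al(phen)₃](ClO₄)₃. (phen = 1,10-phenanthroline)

The 3 perchlorate counter-ions carry a total charge of -3, so each complex ion is 3+.
Ligand charges: 3×1,10-phenanthroline (neutral); total 0. So Al + (0) = 3+, giving Al = +3.

tris(1,10-phenanthroline)aluminium(III) perchlorate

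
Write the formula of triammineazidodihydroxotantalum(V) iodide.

Ligands: 3 ammine (NH3, neutral), 1 azido (N3, -1), 2 hydroxo (OH, -1). Ligand charge sum = -3.
With Ta in oxidation state +5, the complex ion is [Ta...]^2+.
Charge balance with iodide (-1) requires 1 complex ion per 2 iodide.

[Ta(N3)(NH3)3(OH)2]I2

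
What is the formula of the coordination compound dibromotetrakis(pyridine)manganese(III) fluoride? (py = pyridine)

[MnBr2(py)4]F

Ligands: 4 pyridine (py, neutral), 2 bromo (Br, -1). Ligand charge sum = -2.
With Mn in oxidation state +3, the complex ion is [Mn...]^1+.
Charge balance with fluoride (-1) requires 1 complex ion per 1 fluoride.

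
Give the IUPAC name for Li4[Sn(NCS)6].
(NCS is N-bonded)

The 4 lithium counter-ions carry a total charge of +4, so each complex ion is 4−.
Ligand charges: 6×isothiocyanato (-1 each); total -6. So Sn + (-6) = 4−, giving Sn = +2.
The complex ion is anionic, so tin takes the -ate form stannate(II).

lithium hexaisothiocyanatostannate(II)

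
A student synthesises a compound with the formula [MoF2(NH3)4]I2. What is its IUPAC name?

tetraamminedifluoromolybdenum(IV) iodide

The 2 iodide counter-ions carry a total charge of -2, so each complex ion is 2+.
Ligand charges: 4×ammine (neutral), 2×fluoro (-1 each); total -2. So Mo + (-2) = 2+, giving Mo = +4.
Ligands are named alphabetically: ammine before fluoro.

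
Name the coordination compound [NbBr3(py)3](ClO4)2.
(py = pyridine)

The 2 perchlorate counter-ions carry a total charge of -2, so each complex ion is 2+.
Ligand charges: 3×bromo (-1 each), 3×pyridine (neutral); total -3. So Nb + (-3) = 2+, giving Nb = +5.
Ligands are named alphabetically: bromo before pyridine.

tribromotris(pyridine)niobium(V) perchlorate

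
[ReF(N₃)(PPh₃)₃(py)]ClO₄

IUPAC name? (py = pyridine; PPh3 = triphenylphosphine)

azidofluoro(pyridine)tris(triphenylphosphine)rhenium(III) perchlorate

The 1 perchlorate counter-ion carries a total charge of -1, so each complex ion is 1+.
Ligand charges: 1×pyridine (neutral), 1×fluoro (-1 each), 1×azido (-1 each), 3×triphenylphosphine (neutral); total -2. So Re + (-2) = 1+, giving Re = +3.
Ligands are named alphabetically: azido before fluoro before pyridine before triphenylphosphine.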